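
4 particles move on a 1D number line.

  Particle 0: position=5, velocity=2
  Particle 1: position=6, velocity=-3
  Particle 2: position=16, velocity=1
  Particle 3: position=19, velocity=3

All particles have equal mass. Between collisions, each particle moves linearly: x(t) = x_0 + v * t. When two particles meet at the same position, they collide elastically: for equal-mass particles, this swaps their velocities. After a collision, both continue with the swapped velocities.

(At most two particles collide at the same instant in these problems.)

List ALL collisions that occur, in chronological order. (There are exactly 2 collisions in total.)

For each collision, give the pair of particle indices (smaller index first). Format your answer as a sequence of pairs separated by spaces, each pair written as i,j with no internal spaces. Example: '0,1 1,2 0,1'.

Collision at t=1/5: particles 0 and 1 swap velocities; positions: p0=27/5 p1=27/5 p2=81/5 p3=98/5; velocities now: v0=-3 v1=2 v2=1 v3=3
Collision at t=11: particles 1 and 2 swap velocities; positions: p0=-27 p1=27 p2=27 p3=52; velocities now: v0=-3 v1=1 v2=2 v3=3

Answer: 0,1 1,2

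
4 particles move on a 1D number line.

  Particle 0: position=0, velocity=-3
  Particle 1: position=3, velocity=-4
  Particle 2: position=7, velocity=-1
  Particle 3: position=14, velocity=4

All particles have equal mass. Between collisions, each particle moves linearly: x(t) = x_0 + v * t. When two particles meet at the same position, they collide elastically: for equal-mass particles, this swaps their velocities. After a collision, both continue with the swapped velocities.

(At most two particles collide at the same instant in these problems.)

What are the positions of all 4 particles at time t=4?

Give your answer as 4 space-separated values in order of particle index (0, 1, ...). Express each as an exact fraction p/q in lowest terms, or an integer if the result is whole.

Answer: -13 -12 3 30

Derivation:
Collision at t=3: particles 0 and 1 swap velocities; positions: p0=-9 p1=-9 p2=4 p3=26; velocities now: v0=-4 v1=-3 v2=-1 v3=4
Advance to t=4 (no further collisions before then); velocities: v0=-4 v1=-3 v2=-1 v3=4; positions = -13 -12 3 30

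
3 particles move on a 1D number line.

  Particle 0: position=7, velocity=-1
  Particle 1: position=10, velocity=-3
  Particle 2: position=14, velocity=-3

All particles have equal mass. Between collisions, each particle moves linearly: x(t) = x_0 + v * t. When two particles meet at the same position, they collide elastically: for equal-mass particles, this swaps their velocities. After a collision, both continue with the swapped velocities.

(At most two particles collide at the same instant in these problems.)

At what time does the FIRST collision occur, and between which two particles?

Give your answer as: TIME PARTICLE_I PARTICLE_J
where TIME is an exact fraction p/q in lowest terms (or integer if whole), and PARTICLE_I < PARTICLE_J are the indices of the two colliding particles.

Pair (0,1): pos 7,10 vel -1,-3 -> gap=3, closing at 2/unit, collide at t=3/2
Pair (1,2): pos 10,14 vel -3,-3 -> not approaching (rel speed 0 <= 0)
Earliest collision: t=3/2 between 0 and 1

Answer: 3/2 0 1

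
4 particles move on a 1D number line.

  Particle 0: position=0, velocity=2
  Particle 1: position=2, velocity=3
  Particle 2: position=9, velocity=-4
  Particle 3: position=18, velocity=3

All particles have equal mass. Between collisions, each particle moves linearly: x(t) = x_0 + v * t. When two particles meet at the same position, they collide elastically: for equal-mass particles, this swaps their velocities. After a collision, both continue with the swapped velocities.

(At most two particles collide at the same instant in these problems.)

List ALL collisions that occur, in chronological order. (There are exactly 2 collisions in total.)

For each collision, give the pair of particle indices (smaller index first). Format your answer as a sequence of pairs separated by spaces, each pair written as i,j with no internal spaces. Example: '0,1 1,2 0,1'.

Collision at t=1: particles 1 and 2 swap velocities; positions: p0=2 p1=5 p2=5 p3=21; velocities now: v0=2 v1=-4 v2=3 v3=3
Collision at t=3/2: particles 0 and 1 swap velocities; positions: p0=3 p1=3 p2=13/2 p3=45/2; velocities now: v0=-4 v1=2 v2=3 v3=3

Answer: 1,2 0,1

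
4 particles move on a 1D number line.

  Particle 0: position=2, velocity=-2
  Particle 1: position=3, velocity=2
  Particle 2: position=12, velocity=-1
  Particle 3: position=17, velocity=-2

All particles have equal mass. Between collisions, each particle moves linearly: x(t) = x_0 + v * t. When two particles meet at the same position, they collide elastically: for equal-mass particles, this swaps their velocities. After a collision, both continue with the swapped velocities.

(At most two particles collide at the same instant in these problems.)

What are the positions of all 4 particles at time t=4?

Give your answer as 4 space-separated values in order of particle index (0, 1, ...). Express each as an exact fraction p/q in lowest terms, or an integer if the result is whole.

Answer: -6 8 9 11

Derivation:
Collision at t=3: particles 1 and 2 swap velocities; positions: p0=-4 p1=9 p2=9 p3=11; velocities now: v0=-2 v1=-1 v2=2 v3=-2
Collision at t=7/2: particles 2 and 3 swap velocities; positions: p0=-5 p1=17/2 p2=10 p3=10; velocities now: v0=-2 v1=-1 v2=-2 v3=2
Advance to t=4 (no further collisions before then); velocities: v0=-2 v1=-1 v2=-2 v3=2; positions = -6 8 9 11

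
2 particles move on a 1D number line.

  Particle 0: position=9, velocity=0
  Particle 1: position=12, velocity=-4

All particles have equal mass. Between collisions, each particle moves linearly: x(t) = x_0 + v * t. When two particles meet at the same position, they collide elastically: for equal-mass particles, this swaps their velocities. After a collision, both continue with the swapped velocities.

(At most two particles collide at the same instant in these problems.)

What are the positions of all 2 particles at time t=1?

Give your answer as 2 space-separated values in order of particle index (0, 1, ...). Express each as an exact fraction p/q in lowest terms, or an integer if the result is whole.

Answer: 8 9

Derivation:
Collision at t=3/4: particles 0 and 1 swap velocities; positions: p0=9 p1=9; velocities now: v0=-4 v1=0
Advance to t=1 (no further collisions before then); velocities: v0=-4 v1=0; positions = 8 9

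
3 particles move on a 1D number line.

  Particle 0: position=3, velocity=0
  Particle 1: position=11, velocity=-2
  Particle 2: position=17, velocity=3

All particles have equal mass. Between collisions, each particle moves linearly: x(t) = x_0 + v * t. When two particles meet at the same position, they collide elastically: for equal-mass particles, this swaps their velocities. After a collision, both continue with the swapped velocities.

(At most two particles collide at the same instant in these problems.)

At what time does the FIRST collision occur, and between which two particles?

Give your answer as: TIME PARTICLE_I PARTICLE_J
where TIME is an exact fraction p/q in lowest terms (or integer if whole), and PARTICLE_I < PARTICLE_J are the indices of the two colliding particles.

Pair (0,1): pos 3,11 vel 0,-2 -> gap=8, closing at 2/unit, collide at t=4
Pair (1,2): pos 11,17 vel -2,3 -> not approaching (rel speed -5 <= 0)
Earliest collision: t=4 between 0 and 1

Answer: 4 0 1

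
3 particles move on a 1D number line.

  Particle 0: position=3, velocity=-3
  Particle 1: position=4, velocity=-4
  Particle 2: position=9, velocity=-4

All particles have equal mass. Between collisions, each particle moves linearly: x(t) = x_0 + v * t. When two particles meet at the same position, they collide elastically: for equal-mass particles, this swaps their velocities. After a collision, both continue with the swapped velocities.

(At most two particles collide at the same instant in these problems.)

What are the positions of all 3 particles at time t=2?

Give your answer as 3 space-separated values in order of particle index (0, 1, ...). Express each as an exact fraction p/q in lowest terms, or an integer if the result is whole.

Answer: -4 -3 1

Derivation:
Collision at t=1: particles 0 and 1 swap velocities; positions: p0=0 p1=0 p2=5; velocities now: v0=-4 v1=-3 v2=-4
Advance to t=2 (no further collisions before then); velocities: v0=-4 v1=-3 v2=-4; positions = -4 -3 1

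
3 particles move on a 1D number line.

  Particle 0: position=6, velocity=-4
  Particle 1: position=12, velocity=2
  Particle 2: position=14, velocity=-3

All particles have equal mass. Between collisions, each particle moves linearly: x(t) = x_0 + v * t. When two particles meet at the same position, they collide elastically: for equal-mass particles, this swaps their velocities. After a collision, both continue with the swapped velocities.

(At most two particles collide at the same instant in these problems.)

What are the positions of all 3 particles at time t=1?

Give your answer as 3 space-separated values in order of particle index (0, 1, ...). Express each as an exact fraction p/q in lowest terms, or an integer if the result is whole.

Collision at t=2/5: particles 1 and 2 swap velocities; positions: p0=22/5 p1=64/5 p2=64/5; velocities now: v0=-4 v1=-3 v2=2
Advance to t=1 (no further collisions before then); velocities: v0=-4 v1=-3 v2=2; positions = 2 11 14

Answer: 2 11 14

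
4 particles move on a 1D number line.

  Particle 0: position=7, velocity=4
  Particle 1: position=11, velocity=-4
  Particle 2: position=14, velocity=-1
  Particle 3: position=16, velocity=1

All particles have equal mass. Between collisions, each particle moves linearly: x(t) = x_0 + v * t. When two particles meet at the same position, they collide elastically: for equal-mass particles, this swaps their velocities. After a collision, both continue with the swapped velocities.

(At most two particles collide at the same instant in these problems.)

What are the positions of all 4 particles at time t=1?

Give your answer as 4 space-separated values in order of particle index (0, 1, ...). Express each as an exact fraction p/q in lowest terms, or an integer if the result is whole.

Collision at t=1/2: particles 0 and 1 swap velocities; positions: p0=9 p1=9 p2=27/2 p3=33/2; velocities now: v0=-4 v1=4 v2=-1 v3=1
Advance to t=1 (no further collisions before then); velocities: v0=-4 v1=4 v2=-1 v3=1; positions = 7 11 13 17

Answer: 7 11 13 17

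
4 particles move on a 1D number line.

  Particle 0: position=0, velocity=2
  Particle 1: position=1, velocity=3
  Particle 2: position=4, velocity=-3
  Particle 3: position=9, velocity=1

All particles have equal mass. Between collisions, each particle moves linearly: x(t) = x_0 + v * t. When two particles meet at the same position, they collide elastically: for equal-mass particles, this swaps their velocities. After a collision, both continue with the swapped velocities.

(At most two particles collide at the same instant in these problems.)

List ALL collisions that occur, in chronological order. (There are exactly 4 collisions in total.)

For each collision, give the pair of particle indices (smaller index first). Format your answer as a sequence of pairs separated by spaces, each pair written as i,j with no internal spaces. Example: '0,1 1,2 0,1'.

Collision at t=1/2: particles 1 and 2 swap velocities; positions: p0=1 p1=5/2 p2=5/2 p3=19/2; velocities now: v0=2 v1=-3 v2=3 v3=1
Collision at t=4/5: particles 0 and 1 swap velocities; positions: p0=8/5 p1=8/5 p2=17/5 p3=49/5; velocities now: v0=-3 v1=2 v2=3 v3=1
Collision at t=4: particles 2 and 3 swap velocities; positions: p0=-8 p1=8 p2=13 p3=13; velocities now: v0=-3 v1=2 v2=1 v3=3
Collision at t=9: particles 1 and 2 swap velocities; positions: p0=-23 p1=18 p2=18 p3=28; velocities now: v0=-3 v1=1 v2=2 v3=3

Answer: 1,2 0,1 2,3 1,2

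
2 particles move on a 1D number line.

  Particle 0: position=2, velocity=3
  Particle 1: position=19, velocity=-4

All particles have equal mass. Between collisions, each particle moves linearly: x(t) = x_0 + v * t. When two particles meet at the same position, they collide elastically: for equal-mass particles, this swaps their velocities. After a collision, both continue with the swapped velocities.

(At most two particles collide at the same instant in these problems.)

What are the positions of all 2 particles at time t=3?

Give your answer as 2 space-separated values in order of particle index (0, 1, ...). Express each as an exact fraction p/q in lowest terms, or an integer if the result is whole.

Answer: 7 11

Derivation:
Collision at t=17/7: particles 0 and 1 swap velocities; positions: p0=65/7 p1=65/7; velocities now: v0=-4 v1=3
Advance to t=3 (no further collisions before then); velocities: v0=-4 v1=3; positions = 7 11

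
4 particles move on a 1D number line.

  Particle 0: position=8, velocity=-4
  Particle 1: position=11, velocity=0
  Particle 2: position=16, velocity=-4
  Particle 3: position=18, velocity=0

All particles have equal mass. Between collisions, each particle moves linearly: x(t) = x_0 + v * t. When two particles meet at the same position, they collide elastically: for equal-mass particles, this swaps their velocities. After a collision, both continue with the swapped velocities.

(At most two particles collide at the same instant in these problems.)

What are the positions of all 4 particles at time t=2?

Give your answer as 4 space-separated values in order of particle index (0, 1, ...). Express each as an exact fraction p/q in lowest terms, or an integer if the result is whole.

Collision at t=5/4: particles 1 and 2 swap velocities; positions: p0=3 p1=11 p2=11 p3=18; velocities now: v0=-4 v1=-4 v2=0 v3=0
Advance to t=2 (no further collisions before then); velocities: v0=-4 v1=-4 v2=0 v3=0; positions = 0 8 11 18

Answer: 0 8 11 18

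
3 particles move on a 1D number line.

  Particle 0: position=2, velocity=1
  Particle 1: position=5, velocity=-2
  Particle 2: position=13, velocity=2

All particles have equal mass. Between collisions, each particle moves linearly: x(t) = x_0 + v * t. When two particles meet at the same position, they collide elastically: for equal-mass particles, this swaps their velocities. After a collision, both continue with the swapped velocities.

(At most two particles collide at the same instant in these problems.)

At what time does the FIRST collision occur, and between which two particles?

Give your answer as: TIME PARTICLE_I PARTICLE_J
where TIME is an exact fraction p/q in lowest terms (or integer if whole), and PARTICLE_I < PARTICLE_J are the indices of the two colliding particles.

Pair (0,1): pos 2,5 vel 1,-2 -> gap=3, closing at 3/unit, collide at t=1
Pair (1,2): pos 5,13 vel -2,2 -> not approaching (rel speed -4 <= 0)
Earliest collision: t=1 between 0 and 1

Answer: 1 0 1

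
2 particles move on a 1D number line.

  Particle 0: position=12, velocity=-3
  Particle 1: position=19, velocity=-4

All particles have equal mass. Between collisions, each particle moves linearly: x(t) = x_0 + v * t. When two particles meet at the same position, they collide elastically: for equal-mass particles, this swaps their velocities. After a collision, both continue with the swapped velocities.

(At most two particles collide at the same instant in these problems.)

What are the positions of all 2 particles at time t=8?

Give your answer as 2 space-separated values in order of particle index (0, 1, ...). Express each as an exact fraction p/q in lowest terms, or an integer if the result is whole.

Answer: -13 -12

Derivation:
Collision at t=7: particles 0 and 1 swap velocities; positions: p0=-9 p1=-9; velocities now: v0=-4 v1=-3
Advance to t=8 (no further collisions before then); velocities: v0=-4 v1=-3; positions = -13 -12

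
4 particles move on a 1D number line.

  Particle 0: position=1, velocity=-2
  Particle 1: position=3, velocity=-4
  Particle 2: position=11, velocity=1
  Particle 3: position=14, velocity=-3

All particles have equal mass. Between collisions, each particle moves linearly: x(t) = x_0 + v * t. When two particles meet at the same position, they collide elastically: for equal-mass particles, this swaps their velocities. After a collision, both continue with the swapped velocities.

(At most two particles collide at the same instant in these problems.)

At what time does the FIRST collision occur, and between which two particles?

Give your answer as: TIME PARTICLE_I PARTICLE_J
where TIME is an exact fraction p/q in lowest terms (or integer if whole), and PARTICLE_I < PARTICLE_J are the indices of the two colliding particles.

Answer: 3/4 2 3

Derivation:
Pair (0,1): pos 1,3 vel -2,-4 -> gap=2, closing at 2/unit, collide at t=1
Pair (1,2): pos 3,11 vel -4,1 -> not approaching (rel speed -5 <= 0)
Pair (2,3): pos 11,14 vel 1,-3 -> gap=3, closing at 4/unit, collide at t=3/4
Earliest collision: t=3/4 between 2 and 3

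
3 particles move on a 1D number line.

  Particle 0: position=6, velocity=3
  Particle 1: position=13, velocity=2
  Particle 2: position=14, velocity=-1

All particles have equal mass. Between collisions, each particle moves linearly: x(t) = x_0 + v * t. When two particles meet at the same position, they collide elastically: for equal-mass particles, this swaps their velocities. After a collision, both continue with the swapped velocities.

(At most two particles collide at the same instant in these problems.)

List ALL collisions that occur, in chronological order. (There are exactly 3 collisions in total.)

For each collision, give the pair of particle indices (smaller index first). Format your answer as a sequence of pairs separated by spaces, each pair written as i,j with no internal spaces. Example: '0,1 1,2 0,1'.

Collision at t=1/3: particles 1 and 2 swap velocities; positions: p0=7 p1=41/3 p2=41/3; velocities now: v0=3 v1=-1 v2=2
Collision at t=2: particles 0 and 1 swap velocities; positions: p0=12 p1=12 p2=17; velocities now: v0=-1 v1=3 v2=2
Collision at t=7: particles 1 and 2 swap velocities; positions: p0=7 p1=27 p2=27; velocities now: v0=-1 v1=2 v2=3

Answer: 1,2 0,1 1,2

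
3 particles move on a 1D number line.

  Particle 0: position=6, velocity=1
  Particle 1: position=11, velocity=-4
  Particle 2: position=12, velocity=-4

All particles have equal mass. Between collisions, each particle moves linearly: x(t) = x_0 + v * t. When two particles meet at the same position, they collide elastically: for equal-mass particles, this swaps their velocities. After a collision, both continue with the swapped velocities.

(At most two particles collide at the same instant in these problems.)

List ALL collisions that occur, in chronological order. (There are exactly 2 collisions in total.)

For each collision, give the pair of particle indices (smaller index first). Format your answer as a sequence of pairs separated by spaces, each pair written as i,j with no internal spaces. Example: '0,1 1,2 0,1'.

Answer: 0,1 1,2

Derivation:
Collision at t=1: particles 0 and 1 swap velocities; positions: p0=7 p1=7 p2=8; velocities now: v0=-4 v1=1 v2=-4
Collision at t=6/5: particles 1 and 2 swap velocities; positions: p0=31/5 p1=36/5 p2=36/5; velocities now: v0=-4 v1=-4 v2=1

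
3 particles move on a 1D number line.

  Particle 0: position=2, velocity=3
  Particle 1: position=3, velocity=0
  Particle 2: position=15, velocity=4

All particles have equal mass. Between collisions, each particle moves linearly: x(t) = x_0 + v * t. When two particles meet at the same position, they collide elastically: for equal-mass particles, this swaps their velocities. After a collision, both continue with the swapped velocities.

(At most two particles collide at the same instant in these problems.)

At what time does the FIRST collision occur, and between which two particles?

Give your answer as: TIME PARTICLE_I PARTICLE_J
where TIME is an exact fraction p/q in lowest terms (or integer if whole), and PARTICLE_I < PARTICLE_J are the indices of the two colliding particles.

Pair (0,1): pos 2,3 vel 3,0 -> gap=1, closing at 3/unit, collide at t=1/3
Pair (1,2): pos 3,15 vel 0,4 -> not approaching (rel speed -4 <= 0)
Earliest collision: t=1/3 between 0 and 1

Answer: 1/3 0 1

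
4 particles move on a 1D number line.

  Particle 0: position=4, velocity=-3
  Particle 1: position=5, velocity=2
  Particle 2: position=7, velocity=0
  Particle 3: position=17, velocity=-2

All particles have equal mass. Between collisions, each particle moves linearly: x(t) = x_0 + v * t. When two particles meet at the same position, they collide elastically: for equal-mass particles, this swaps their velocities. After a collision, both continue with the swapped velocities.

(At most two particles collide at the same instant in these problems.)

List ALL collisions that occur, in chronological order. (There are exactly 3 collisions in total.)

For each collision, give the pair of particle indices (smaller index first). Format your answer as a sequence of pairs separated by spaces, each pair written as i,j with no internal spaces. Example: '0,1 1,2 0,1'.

Answer: 1,2 2,3 1,2

Derivation:
Collision at t=1: particles 1 and 2 swap velocities; positions: p0=1 p1=7 p2=7 p3=15; velocities now: v0=-3 v1=0 v2=2 v3=-2
Collision at t=3: particles 2 and 3 swap velocities; positions: p0=-5 p1=7 p2=11 p3=11; velocities now: v0=-3 v1=0 v2=-2 v3=2
Collision at t=5: particles 1 and 2 swap velocities; positions: p0=-11 p1=7 p2=7 p3=15; velocities now: v0=-3 v1=-2 v2=0 v3=2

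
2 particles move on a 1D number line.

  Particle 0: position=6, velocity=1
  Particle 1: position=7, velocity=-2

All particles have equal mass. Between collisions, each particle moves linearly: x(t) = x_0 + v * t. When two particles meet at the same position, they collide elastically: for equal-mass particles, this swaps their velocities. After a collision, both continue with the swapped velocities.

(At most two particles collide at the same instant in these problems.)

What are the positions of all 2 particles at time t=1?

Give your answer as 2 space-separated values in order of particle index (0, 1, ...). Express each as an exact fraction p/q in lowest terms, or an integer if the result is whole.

Answer: 5 7

Derivation:
Collision at t=1/3: particles 0 and 1 swap velocities; positions: p0=19/3 p1=19/3; velocities now: v0=-2 v1=1
Advance to t=1 (no further collisions before then); velocities: v0=-2 v1=1; positions = 5 7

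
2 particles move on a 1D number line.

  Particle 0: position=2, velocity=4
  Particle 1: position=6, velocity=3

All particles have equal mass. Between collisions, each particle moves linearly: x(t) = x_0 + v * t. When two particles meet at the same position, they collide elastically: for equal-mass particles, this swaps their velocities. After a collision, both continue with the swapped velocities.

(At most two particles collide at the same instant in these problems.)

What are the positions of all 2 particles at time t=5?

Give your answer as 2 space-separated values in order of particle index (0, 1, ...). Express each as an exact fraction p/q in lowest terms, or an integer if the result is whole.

Collision at t=4: particles 0 and 1 swap velocities; positions: p0=18 p1=18; velocities now: v0=3 v1=4
Advance to t=5 (no further collisions before then); velocities: v0=3 v1=4; positions = 21 22

Answer: 21 22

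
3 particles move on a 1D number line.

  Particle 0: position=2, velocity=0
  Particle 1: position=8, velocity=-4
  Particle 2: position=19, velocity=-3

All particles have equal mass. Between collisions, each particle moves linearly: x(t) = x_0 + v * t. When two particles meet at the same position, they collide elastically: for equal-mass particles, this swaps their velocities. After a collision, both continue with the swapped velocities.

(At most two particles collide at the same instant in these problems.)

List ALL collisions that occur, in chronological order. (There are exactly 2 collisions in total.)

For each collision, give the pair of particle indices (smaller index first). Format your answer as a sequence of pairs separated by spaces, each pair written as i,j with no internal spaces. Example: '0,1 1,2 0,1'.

Answer: 0,1 1,2

Derivation:
Collision at t=3/2: particles 0 and 1 swap velocities; positions: p0=2 p1=2 p2=29/2; velocities now: v0=-4 v1=0 v2=-3
Collision at t=17/3: particles 1 and 2 swap velocities; positions: p0=-44/3 p1=2 p2=2; velocities now: v0=-4 v1=-3 v2=0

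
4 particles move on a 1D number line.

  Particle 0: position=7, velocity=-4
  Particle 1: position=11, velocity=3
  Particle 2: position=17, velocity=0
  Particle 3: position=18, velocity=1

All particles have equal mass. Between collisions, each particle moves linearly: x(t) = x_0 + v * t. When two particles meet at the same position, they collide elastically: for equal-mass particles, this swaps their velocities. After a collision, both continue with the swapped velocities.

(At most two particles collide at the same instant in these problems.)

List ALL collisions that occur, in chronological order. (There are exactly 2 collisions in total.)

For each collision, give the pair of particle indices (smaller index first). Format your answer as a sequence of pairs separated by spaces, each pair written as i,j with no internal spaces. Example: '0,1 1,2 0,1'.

Collision at t=2: particles 1 and 2 swap velocities; positions: p0=-1 p1=17 p2=17 p3=20; velocities now: v0=-4 v1=0 v2=3 v3=1
Collision at t=7/2: particles 2 and 3 swap velocities; positions: p0=-7 p1=17 p2=43/2 p3=43/2; velocities now: v0=-4 v1=0 v2=1 v3=3

Answer: 1,2 2,3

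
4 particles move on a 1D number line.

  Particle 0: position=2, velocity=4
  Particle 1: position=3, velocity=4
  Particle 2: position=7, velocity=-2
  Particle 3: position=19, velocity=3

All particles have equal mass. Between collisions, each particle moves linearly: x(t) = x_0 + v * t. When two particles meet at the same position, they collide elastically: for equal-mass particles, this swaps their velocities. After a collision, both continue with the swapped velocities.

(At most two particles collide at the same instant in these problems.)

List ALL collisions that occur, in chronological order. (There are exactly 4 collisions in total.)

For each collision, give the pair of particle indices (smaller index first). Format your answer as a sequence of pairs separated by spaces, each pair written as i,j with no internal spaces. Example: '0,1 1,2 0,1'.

Collision at t=2/3: particles 1 and 2 swap velocities; positions: p0=14/3 p1=17/3 p2=17/3 p3=21; velocities now: v0=4 v1=-2 v2=4 v3=3
Collision at t=5/6: particles 0 and 1 swap velocities; positions: p0=16/3 p1=16/3 p2=19/3 p3=43/2; velocities now: v0=-2 v1=4 v2=4 v3=3
Collision at t=16: particles 2 and 3 swap velocities; positions: p0=-25 p1=66 p2=67 p3=67; velocities now: v0=-2 v1=4 v2=3 v3=4
Collision at t=17: particles 1 and 2 swap velocities; positions: p0=-27 p1=70 p2=70 p3=71; velocities now: v0=-2 v1=3 v2=4 v3=4

Answer: 1,2 0,1 2,3 1,2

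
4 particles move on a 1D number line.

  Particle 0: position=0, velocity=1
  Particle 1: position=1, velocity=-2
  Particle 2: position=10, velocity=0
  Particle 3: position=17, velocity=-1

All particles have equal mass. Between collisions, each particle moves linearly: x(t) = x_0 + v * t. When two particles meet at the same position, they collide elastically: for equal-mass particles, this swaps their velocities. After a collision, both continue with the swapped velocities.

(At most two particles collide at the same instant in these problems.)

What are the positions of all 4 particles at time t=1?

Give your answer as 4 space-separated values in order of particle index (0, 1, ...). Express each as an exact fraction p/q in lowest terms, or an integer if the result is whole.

Collision at t=1/3: particles 0 and 1 swap velocities; positions: p0=1/3 p1=1/3 p2=10 p3=50/3; velocities now: v0=-2 v1=1 v2=0 v3=-1
Advance to t=1 (no further collisions before then); velocities: v0=-2 v1=1 v2=0 v3=-1; positions = -1 1 10 16

Answer: -1 1 10 16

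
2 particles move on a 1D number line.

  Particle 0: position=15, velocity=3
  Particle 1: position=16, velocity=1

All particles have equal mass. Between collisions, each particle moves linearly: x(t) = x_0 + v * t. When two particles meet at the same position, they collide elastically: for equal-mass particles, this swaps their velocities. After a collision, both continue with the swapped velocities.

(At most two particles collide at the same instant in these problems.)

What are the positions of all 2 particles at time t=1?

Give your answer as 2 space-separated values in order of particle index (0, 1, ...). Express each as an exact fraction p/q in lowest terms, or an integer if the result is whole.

Answer: 17 18

Derivation:
Collision at t=1/2: particles 0 and 1 swap velocities; positions: p0=33/2 p1=33/2; velocities now: v0=1 v1=3
Advance to t=1 (no further collisions before then); velocities: v0=1 v1=3; positions = 17 18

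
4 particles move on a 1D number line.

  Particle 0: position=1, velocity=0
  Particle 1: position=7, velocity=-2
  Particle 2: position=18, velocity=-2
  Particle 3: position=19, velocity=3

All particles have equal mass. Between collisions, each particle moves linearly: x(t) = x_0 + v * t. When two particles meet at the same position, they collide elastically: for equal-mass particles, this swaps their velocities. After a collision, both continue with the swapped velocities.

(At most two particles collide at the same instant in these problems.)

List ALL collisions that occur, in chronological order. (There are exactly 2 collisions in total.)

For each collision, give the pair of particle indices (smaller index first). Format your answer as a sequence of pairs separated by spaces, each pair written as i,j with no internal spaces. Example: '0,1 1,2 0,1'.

Answer: 0,1 1,2

Derivation:
Collision at t=3: particles 0 and 1 swap velocities; positions: p0=1 p1=1 p2=12 p3=28; velocities now: v0=-2 v1=0 v2=-2 v3=3
Collision at t=17/2: particles 1 and 2 swap velocities; positions: p0=-10 p1=1 p2=1 p3=89/2; velocities now: v0=-2 v1=-2 v2=0 v3=3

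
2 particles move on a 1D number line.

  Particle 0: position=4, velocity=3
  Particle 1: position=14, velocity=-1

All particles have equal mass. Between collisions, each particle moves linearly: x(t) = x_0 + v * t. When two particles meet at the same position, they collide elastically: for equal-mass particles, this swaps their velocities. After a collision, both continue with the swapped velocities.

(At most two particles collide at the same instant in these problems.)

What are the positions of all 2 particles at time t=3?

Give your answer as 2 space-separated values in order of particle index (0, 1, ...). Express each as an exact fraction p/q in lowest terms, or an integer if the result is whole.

Answer: 11 13

Derivation:
Collision at t=5/2: particles 0 and 1 swap velocities; positions: p0=23/2 p1=23/2; velocities now: v0=-1 v1=3
Advance to t=3 (no further collisions before then); velocities: v0=-1 v1=3; positions = 11 13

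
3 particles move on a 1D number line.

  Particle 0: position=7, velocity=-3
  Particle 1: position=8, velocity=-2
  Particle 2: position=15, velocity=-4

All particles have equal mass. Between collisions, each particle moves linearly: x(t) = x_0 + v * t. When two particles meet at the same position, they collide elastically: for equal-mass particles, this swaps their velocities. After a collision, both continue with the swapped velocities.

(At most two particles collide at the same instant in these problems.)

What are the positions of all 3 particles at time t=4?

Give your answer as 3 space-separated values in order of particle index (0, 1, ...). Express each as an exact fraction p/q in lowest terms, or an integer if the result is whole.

Collision at t=7/2: particles 1 and 2 swap velocities; positions: p0=-7/2 p1=1 p2=1; velocities now: v0=-3 v1=-4 v2=-2
Advance to t=4 (no further collisions before then); velocities: v0=-3 v1=-4 v2=-2; positions = -5 -1 0

Answer: -5 -1 0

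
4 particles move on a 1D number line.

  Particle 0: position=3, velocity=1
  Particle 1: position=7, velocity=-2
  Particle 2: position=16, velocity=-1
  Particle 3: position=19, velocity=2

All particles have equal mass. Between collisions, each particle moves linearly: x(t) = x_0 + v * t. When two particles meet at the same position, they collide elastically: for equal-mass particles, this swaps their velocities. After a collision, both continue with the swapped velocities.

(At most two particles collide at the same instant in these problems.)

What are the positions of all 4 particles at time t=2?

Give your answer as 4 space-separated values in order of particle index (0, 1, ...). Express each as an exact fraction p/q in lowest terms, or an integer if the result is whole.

Answer: 3 5 14 23

Derivation:
Collision at t=4/3: particles 0 and 1 swap velocities; positions: p0=13/3 p1=13/3 p2=44/3 p3=65/3; velocities now: v0=-2 v1=1 v2=-1 v3=2
Advance to t=2 (no further collisions before then); velocities: v0=-2 v1=1 v2=-1 v3=2; positions = 3 5 14 23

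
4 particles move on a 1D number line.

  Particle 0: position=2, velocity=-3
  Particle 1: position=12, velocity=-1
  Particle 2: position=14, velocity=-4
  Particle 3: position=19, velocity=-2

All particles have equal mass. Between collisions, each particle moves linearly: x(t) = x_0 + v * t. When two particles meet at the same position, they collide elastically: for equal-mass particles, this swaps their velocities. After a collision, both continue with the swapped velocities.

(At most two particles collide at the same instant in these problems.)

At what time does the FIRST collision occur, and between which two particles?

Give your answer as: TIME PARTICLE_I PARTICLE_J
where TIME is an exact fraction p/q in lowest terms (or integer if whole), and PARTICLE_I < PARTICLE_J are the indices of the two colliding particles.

Answer: 2/3 1 2

Derivation:
Pair (0,1): pos 2,12 vel -3,-1 -> not approaching (rel speed -2 <= 0)
Pair (1,2): pos 12,14 vel -1,-4 -> gap=2, closing at 3/unit, collide at t=2/3
Pair (2,3): pos 14,19 vel -4,-2 -> not approaching (rel speed -2 <= 0)
Earliest collision: t=2/3 between 1 and 2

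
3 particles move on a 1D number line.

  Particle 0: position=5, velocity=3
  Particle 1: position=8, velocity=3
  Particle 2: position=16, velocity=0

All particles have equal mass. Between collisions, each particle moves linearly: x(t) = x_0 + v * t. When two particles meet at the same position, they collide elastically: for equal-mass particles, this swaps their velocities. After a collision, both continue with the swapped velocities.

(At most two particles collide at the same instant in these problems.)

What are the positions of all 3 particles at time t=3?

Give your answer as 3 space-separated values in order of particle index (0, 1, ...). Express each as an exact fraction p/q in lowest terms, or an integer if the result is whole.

Answer: 14 16 17

Derivation:
Collision at t=8/3: particles 1 and 2 swap velocities; positions: p0=13 p1=16 p2=16; velocities now: v0=3 v1=0 v2=3
Advance to t=3 (no further collisions before then); velocities: v0=3 v1=0 v2=3; positions = 14 16 17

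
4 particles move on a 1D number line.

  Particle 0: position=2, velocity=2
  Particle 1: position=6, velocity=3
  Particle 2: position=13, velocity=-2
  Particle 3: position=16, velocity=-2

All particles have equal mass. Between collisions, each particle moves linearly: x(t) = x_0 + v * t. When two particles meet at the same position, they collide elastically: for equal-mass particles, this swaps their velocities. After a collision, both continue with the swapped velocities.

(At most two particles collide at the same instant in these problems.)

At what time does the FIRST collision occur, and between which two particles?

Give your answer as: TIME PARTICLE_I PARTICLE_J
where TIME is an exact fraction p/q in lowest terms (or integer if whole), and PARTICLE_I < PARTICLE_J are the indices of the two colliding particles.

Pair (0,1): pos 2,6 vel 2,3 -> not approaching (rel speed -1 <= 0)
Pair (1,2): pos 6,13 vel 3,-2 -> gap=7, closing at 5/unit, collide at t=7/5
Pair (2,3): pos 13,16 vel -2,-2 -> not approaching (rel speed 0 <= 0)
Earliest collision: t=7/5 between 1 and 2

Answer: 7/5 1 2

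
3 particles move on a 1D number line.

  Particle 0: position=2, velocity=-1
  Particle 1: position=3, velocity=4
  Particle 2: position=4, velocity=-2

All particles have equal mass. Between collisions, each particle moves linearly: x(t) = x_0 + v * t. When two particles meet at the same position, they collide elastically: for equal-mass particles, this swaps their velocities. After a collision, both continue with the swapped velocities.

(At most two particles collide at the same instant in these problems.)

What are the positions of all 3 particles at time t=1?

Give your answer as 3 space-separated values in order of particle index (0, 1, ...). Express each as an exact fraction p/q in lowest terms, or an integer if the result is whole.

Collision at t=1/6: particles 1 and 2 swap velocities; positions: p0=11/6 p1=11/3 p2=11/3; velocities now: v0=-1 v1=-2 v2=4
Advance to t=1 (no further collisions before then); velocities: v0=-1 v1=-2 v2=4; positions = 1 2 7

Answer: 1 2 7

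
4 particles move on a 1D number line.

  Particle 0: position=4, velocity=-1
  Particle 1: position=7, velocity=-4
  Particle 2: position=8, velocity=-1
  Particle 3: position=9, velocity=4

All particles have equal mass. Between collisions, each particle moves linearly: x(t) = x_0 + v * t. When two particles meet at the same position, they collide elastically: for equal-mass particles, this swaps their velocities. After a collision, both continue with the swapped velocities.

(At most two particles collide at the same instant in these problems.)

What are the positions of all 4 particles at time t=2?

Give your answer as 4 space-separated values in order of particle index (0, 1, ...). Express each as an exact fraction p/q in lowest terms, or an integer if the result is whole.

Answer: -1 2 6 17

Derivation:
Collision at t=1: particles 0 and 1 swap velocities; positions: p0=3 p1=3 p2=7 p3=13; velocities now: v0=-4 v1=-1 v2=-1 v3=4
Advance to t=2 (no further collisions before then); velocities: v0=-4 v1=-1 v2=-1 v3=4; positions = -1 2 6 17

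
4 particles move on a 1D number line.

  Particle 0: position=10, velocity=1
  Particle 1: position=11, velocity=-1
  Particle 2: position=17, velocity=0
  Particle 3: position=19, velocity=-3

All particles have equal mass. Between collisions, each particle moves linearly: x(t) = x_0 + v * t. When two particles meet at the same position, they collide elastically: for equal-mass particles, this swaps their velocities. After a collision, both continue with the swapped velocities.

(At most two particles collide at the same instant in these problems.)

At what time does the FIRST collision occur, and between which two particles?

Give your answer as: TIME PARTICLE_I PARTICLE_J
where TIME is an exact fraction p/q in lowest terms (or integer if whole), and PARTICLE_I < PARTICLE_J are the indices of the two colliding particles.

Pair (0,1): pos 10,11 vel 1,-1 -> gap=1, closing at 2/unit, collide at t=1/2
Pair (1,2): pos 11,17 vel -1,0 -> not approaching (rel speed -1 <= 0)
Pair (2,3): pos 17,19 vel 0,-3 -> gap=2, closing at 3/unit, collide at t=2/3
Earliest collision: t=1/2 between 0 and 1

Answer: 1/2 0 1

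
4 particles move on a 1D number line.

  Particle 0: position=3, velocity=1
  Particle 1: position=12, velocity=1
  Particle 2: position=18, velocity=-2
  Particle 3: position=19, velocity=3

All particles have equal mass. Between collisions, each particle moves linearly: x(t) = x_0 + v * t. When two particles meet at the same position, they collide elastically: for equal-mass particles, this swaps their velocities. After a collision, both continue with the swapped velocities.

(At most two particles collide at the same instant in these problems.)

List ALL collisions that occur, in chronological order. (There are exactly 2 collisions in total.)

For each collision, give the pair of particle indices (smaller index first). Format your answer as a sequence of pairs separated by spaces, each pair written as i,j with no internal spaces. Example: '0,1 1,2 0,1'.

Collision at t=2: particles 1 and 2 swap velocities; positions: p0=5 p1=14 p2=14 p3=25; velocities now: v0=1 v1=-2 v2=1 v3=3
Collision at t=5: particles 0 and 1 swap velocities; positions: p0=8 p1=8 p2=17 p3=34; velocities now: v0=-2 v1=1 v2=1 v3=3

Answer: 1,2 0,1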